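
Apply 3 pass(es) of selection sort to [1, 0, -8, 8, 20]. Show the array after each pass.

Pass 1: Select minimum -8 at index 2, swap -> [-8, 0, 1, 8, 20]
Pass 2: Select minimum 0 at index 1, swap -> [-8, 0, 1, 8, 20]
Pass 3: Select minimum 1 at index 2, swap -> [-8, 0, 1, 8, 20]


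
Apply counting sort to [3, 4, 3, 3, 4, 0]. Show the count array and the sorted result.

Count array: [1, 0, 0, 3, 2]
(count[i] = number of elements equal to i)
Cumulative count: [1, 1, 1, 4, 6]
Sorted: [0, 3, 3, 3, 4, 4]


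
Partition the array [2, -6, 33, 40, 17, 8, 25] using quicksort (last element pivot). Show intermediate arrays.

Partition 1: pivot=25 at index 4 -> [2, -6, 17, 8, 25, 40, 33]
Partition 2: pivot=8 at index 2 -> [2, -6, 8, 17, 25, 40, 33]
Partition 3: pivot=-6 at index 0 -> [-6, 2, 8, 17, 25, 40, 33]
Partition 4: pivot=33 at index 5 -> [-6, 2, 8, 17, 25, 33, 40]


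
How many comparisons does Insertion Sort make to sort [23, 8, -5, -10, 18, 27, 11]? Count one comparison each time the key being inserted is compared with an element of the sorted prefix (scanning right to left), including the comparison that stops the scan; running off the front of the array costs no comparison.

Insert 8: 23 > 8 (shift), reached front = 1 comparison(s) -> [8, 23, -5, -10, 18, 27, 11]
Insert -5: 23 > -5 (shift), 8 > -5 (shift), reached front = 2 comparison(s) -> [-5, 8, 23, -10, 18, 27, 11]
Insert -10: 23 > -10 (shift), 8 > -10 (shift), -5 > -10 (shift), reached front = 3 comparison(s) -> [-10, -5, 8, 23, 18, 27, 11]
Insert 18: 23 > 18 (shift), 8 <= 18 (stop) = 2 comparison(s) -> [-10, -5, 8, 18, 23, 27, 11]
Insert 27: 23 <= 27 (stop) = 1 comparison(s) -> [-10, -5, 8, 18, 23, 27, 11]
Insert 11: 27 > 11 (shift), 23 > 11 (shift), 18 > 11 (shift), 8 <= 11 (stop) = 4 comparison(s) -> [-10, -5, 8, 11, 18, 23, 27]
Total comparisons: 1 + 2 + 3 + 2 + 1 + 4 = 13


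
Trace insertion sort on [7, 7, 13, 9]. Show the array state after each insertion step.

First element 7 is already 'sorted'
Insert 7: shifted 0 elements -> [7, 7, 13, 9]
Insert 13: shifted 0 elements -> [7, 7, 13, 9]
Insert 9: shifted 1 elements -> [7, 7, 9, 13]


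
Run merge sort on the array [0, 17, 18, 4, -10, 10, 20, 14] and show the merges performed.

Divide and conquer:
  Merge [0] + [17] -> [0, 17]
  Merge [18] + [4] -> [4, 18]
  Merge [0, 17] + [4, 18] -> [0, 4, 17, 18]
  Merge [-10] + [10] -> [-10, 10]
  Merge [20] + [14] -> [14, 20]
  Merge [-10, 10] + [14, 20] -> [-10, 10, 14, 20]
  Merge [0, 4, 17, 18] + [-10, 10, 14, 20] -> [-10, 0, 4, 10, 14, 17, 18, 20]


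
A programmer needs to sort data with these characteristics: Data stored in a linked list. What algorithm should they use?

Best choice: Merge sort
Reason: Merge sort doesn't require random access; can be done in O(1) extra space for linked lists


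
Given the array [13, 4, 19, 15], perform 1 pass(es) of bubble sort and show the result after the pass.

After pass 1: [4, 13, 15, 19] (2 swaps)
Total swaps: 2


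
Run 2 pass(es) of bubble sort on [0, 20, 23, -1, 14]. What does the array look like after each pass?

After pass 1: [0, 20, -1, 14, 23] (2 swaps)
After pass 2: [0, -1, 14, 20, 23] (2 swaps)
Total swaps: 4


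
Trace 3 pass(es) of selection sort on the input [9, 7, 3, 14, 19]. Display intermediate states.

Pass 1: Select minimum 3 at index 2, swap -> [3, 7, 9, 14, 19]
Pass 2: Select minimum 7 at index 1, swap -> [3, 7, 9, 14, 19]
Pass 3: Select minimum 9 at index 2, swap -> [3, 7, 9, 14, 19]


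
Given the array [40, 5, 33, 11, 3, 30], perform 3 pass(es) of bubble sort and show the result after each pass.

After pass 1: [5, 33, 11, 3, 30, 40] (5 swaps)
After pass 2: [5, 11, 3, 30, 33, 40] (3 swaps)
After pass 3: [5, 3, 11, 30, 33, 40] (1 swaps)
Total swaps: 9


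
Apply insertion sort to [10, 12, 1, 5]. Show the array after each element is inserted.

First element 10 is already 'sorted'
Insert 12: shifted 0 elements -> [10, 12, 1, 5]
Insert 1: shifted 2 elements -> [1, 10, 12, 5]
Insert 5: shifted 2 elements -> [1, 5, 10, 12]


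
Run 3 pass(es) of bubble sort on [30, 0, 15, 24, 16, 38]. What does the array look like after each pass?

After pass 1: [0, 15, 24, 16, 30, 38] (4 swaps)
After pass 2: [0, 15, 16, 24, 30, 38] (1 swaps)
After pass 3: [0, 15, 16, 24, 30, 38] (0 swaps)
Total swaps: 5


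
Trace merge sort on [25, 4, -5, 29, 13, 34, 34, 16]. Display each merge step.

Divide and conquer:
  Merge [25] + [4] -> [4, 25]
  Merge [-5] + [29] -> [-5, 29]
  Merge [4, 25] + [-5, 29] -> [-5, 4, 25, 29]
  Merge [13] + [34] -> [13, 34]
  Merge [34] + [16] -> [16, 34]
  Merge [13, 34] + [16, 34] -> [13, 16, 34, 34]
  Merge [-5, 4, 25, 29] + [13, 16, 34, 34] -> [-5, 4, 13, 16, 25, 29, 34, 34]


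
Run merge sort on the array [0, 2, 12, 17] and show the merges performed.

Divide and conquer:
  Merge [0] + [2] -> [0, 2]
  Merge [12] + [17] -> [12, 17]
  Merge [0, 2] + [12, 17] -> [0, 2, 12, 17]


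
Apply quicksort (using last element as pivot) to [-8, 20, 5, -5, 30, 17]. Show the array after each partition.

Partition 1: pivot=17 at index 3 -> [-8, 5, -5, 17, 30, 20]
Partition 2: pivot=-5 at index 1 -> [-8, -5, 5, 17, 30, 20]
Partition 3: pivot=20 at index 4 -> [-8, -5, 5, 17, 20, 30]


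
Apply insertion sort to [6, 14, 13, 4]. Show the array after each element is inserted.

First element 6 is already 'sorted'
Insert 14: shifted 0 elements -> [6, 14, 13, 4]
Insert 13: shifted 1 elements -> [6, 13, 14, 4]
Insert 4: shifted 3 elements -> [4, 6, 13, 14]


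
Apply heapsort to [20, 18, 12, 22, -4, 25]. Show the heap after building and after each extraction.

Build heap: [25, 22, 20, 18, -4, 12]
Extract 25: [22, 18, 20, 12, -4, 25]
Extract 22: [20, 18, -4, 12, 22, 25]
Extract 20: [18, 12, -4, 20, 22, 25]
Extract 18: [12, -4, 18, 20, 22, 25]
Extract 12: [-4, 12, 18, 20, 22, 25]


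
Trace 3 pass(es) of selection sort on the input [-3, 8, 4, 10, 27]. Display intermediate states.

Pass 1: Select minimum -3 at index 0, swap -> [-3, 8, 4, 10, 27]
Pass 2: Select minimum 4 at index 2, swap -> [-3, 4, 8, 10, 27]
Pass 3: Select minimum 8 at index 2, swap -> [-3, 4, 8, 10, 27]


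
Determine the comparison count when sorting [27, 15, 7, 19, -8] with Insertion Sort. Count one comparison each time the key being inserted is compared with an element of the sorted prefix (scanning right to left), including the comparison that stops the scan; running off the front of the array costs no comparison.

Insert 15: 27 > 15 (shift), reached front = 1 comparison(s) -> [15, 27, 7, 19, -8]
Insert 7: 27 > 7 (shift), 15 > 7 (shift), reached front = 2 comparison(s) -> [7, 15, 27, 19, -8]
Insert 19: 27 > 19 (shift), 15 <= 19 (stop) = 2 comparison(s) -> [7, 15, 19, 27, -8]
Insert -8: 27 > -8 (shift), 19 > -8 (shift), 15 > -8 (shift), 7 > -8 (shift), reached front = 4 comparison(s) -> [-8, 7, 15, 19, 27]
Total comparisons: 1 + 2 + 2 + 4 = 9


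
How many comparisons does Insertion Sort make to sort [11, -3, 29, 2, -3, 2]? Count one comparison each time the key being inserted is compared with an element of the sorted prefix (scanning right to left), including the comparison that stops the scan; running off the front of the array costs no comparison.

Insert -3: 11 > -3 (shift), reached front = 1 comparison(s) -> [-3, 11, 29, 2, -3, 2]
Insert 29: 11 <= 29 (stop) = 1 comparison(s) -> [-3, 11, 29, 2, -3, 2]
Insert 2: 29 > 2 (shift), 11 > 2 (shift), -3 <= 2 (stop) = 3 comparison(s) -> [-3, 2, 11, 29, -3, 2]
Insert -3: 29 > -3 (shift), 11 > -3 (shift), 2 > -3 (shift), -3 <= -3 (stop) = 4 comparison(s) -> [-3, -3, 2, 11, 29, 2]
Insert 2: 29 > 2 (shift), 11 > 2 (shift), 2 <= 2 (stop) = 3 comparison(s) -> [-3, -3, 2, 2, 11, 29]
Total comparisons: 1 + 1 + 3 + 4 + 3 = 12


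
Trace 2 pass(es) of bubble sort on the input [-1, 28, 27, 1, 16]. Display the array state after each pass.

After pass 1: [-1, 27, 1, 16, 28] (3 swaps)
After pass 2: [-1, 1, 16, 27, 28] (2 swaps)
Total swaps: 5


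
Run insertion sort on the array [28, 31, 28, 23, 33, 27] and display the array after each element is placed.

First element 28 is already 'sorted'
Insert 31: shifted 0 elements -> [28, 31, 28, 23, 33, 27]
Insert 28: shifted 1 elements -> [28, 28, 31, 23, 33, 27]
Insert 23: shifted 3 elements -> [23, 28, 28, 31, 33, 27]
Insert 33: shifted 0 elements -> [23, 28, 28, 31, 33, 27]
Insert 27: shifted 4 elements -> [23, 27, 28, 28, 31, 33]


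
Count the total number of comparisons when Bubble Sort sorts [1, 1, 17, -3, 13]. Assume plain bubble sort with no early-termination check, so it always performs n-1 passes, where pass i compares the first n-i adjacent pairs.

Pass 1: compare adjacent pairs (0,1)..(3,4) = 4 comparison(s), 2 swap(s) -> [1, 1, -3, 13, 17]
Pass 2: compare adjacent pairs (0,1)..(2,3) = 3 comparison(s), 1 swap(s) -> [1, -3, 1, 13, 17]
Pass 3: compare adjacent pairs (0,1)..(1,2) = 2 comparison(s), 1 swap(s) -> [-3, 1, 1, 13, 17]
Pass 4: compare adjacent pairs (0,1)..(0,1) = 1 comparison(s), 0 swap(s) -> [-3, 1, 1, 13, 17]
Total comparisons: 4 + 3 + 2 + 1 = 10


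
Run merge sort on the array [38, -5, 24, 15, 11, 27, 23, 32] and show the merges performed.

Divide and conquer:
  Merge [38] + [-5] -> [-5, 38]
  Merge [24] + [15] -> [15, 24]
  Merge [-5, 38] + [15, 24] -> [-5, 15, 24, 38]
  Merge [11] + [27] -> [11, 27]
  Merge [23] + [32] -> [23, 32]
  Merge [11, 27] + [23, 32] -> [11, 23, 27, 32]
  Merge [-5, 15, 24, 38] + [11, 23, 27, 32] -> [-5, 11, 15, 23, 24, 27, 32, 38]


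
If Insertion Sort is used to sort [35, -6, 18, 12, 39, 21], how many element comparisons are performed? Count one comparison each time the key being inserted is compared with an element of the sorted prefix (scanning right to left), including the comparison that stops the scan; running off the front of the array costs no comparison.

Insert -6: 35 > -6 (shift), reached front = 1 comparison(s) -> [-6, 35, 18, 12, 39, 21]
Insert 18: 35 > 18 (shift), -6 <= 18 (stop) = 2 comparison(s) -> [-6, 18, 35, 12, 39, 21]
Insert 12: 35 > 12 (shift), 18 > 12 (shift), -6 <= 12 (stop) = 3 comparison(s) -> [-6, 12, 18, 35, 39, 21]
Insert 39: 35 <= 39 (stop) = 1 comparison(s) -> [-6, 12, 18, 35, 39, 21]
Insert 21: 39 > 21 (shift), 35 > 21 (shift), 18 <= 21 (stop) = 3 comparison(s) -> [-6, 12, 18, 21, 35, 39]
Total comparisons: 1 + 2 + 3 + 1 + 3 = 10


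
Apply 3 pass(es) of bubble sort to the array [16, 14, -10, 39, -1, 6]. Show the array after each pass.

After pass 1: [14, -10, 16, -1, 6, 39] (4 swaps)
After pass 2: [-10, 14, -1, 6, 16, 39] (3 swaps)
After pass 3: [-10, -1, 6, 14, 16, 39] (2 swaps)
Total swaps: 9


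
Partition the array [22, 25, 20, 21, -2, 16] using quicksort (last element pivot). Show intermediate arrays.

Partition 1: pivot=16 at index 1 -> [-2, 16, 20, 21, 22, 25]
Partition 2: pivot=25 at index 5 -> [-2, 16, 20, 21, 22, 25]
Partition 3: pivot=22 at index 4 -> [-2, 16, 20, 21, 22, 25]
Partition 4: pivot=21 at index 3 -> [-2, 16, 20, 21, 22, 25]


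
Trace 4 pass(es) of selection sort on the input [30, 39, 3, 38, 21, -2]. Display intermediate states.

Pass 1: Select minimum -2 at index 5, swap -> [-2, 39, 3, 38, 21, 30]
Pass 2: Select minimum 3 at index 2, swap -> [-2, 3, 39, 38, 21, 30]
Pass 3: Select minimum 21 at index 4, swap -> [-2, 3, 21, 38, 39, 30]
Pass 4: Select minimum 30 at index 5, swap -> [-2, 3, 21, 30, 39, 38]


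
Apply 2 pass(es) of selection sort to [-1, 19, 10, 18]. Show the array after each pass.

Pass 1: Select minimum -1 at index 0, swap -> [-1, 19, 10, 18]
Pass 2: Select minimum 10 at index 2, swap -> [-1, 10, 19, 18]


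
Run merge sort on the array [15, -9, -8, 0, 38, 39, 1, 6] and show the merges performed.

Divide and conquer:
  Merge [15] + [-9] -> [-9, 15]
  Merge [-8] + [0] -> [-8, 0]
  Merge [-9, 15] + [-8, 0] -> [-9, -8, 0, 15]
  Merge [38] + [39] -> [38, 39]
  Merge [1] + [6] -> [1, 6]
  Merge [38, 39] + [1, 6] -> [1, 6, 38, 39]
  Merge [-9, -8, 0, 15] + [1, 6, 38, 39] -> [-9, -8, 0, 1, 6, 15, 38, 39]


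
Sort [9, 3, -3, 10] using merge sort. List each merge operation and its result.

Divide and conquer:
  Merge [9] + [3] -> [3, 9]
  Merge [-3] + [10] -> [-3, 10]
  Merge [3, 9] + [-3, 10] -> [-3, 3, 9, 10]


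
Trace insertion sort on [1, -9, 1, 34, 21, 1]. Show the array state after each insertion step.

First element 1 is already 'sorted'
Insert -9: shifted 1 elements -> [-9, 1, 1, 34, 21, 1]
Insert 1: shifted 0 elements -> [-9, 1, 1, 34, 21, 1]
Insert 34: shifted 0 elements -> [-9, 1, 1, 34, 21, 1]
Insert 21: shifted 1 elements -> [-9, 1, 1, 21, 34, 1]
Insert 1: shifted 2 elements -> [-9, 1, 1, 1, 21, 34]


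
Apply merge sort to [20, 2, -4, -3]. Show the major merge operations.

Divide and conquer:
  Merge [20] + [2] -> [2, 20]
  Merge [-4] + [-3] -> [-4, -3]
  Merge [2, 20] + [-4, -3] -> [-4, -3, 2, 20]


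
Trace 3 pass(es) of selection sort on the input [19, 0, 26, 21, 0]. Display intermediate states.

Pass 1: Select minimum 0 at index 1, swap -> [0, 19, 26, 21, 0]
Pass 2: Select minimum 0 at index 4, swap -> [0, 0, 26, 21, 19]
Pass 3: Select minimum 19 at index 4, swap -> [0, 0, 19, 21, 26]


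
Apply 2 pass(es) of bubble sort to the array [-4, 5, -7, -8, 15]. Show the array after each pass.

After pass 1: [-4, -7, -8, 5, 15] (2 swaps)
After pass 2: [-7, -8, -4, 5, 15] (2 swaps)
Total swaps: 4


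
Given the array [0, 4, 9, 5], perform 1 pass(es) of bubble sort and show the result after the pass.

After pass 1: [0, 4, 5, 9] (1 swaps)
Total swaps: 1


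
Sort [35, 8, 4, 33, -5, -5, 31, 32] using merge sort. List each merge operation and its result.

Divide and conquer:
  Merge [35] + [8] -> [8, 35]
  Merge [4] + [33] -> [4, 33]
  Merge [8, 35] + [4, 33] -> [4, 8, 33, 35]
  Merge [-5] + [-5] -> [-5, -5]
  Merge [31] + [32] -> [31, 32]
  Merge [-5, -5] + [31, 32] -> [-5, -5, 31, 32]
  Merge [4, 8, 33, 35] + [-5, -5, 31, 32] -> [-5, -5, 4, 8, 31, 32, 33, 35]


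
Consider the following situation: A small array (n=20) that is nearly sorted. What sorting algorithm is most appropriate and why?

Best choice: Insertion sort
Reason: Insertion sort is O(n) for nearly sorted arrays and has low overhead


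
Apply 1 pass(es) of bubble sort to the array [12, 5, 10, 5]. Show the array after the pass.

After pass 1: [5, 10, 5, 12] (3 swaps)
Total swaps: 3


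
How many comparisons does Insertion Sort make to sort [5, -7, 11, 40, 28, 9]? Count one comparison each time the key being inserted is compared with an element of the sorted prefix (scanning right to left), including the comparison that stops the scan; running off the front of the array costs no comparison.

Insert -7: 5 > -7 (shift), reached front = 1 comparison(s) -> [-7, 5, 11, 40, 28, 9]
Insert 11: 5 <= 11 (stop) = 1 comparison(s) -> [-7, 5, 11, 40, 28, 9]
Insert 40: 11 <= 40 (stop) = 1 comparison(s) -> [-7, 5, 11, 40, 28, 9]
Insert 28: 40 > 28 (shift), 11 <= 28 (stop) = 2 comparison(s) -> [-7, 5, 11, 28, 40, 9]
Insert 9: 40 > 9 (shift), 28 > 9 (shift), 11 > 9 (shift), 5 <= 9 (stop) = 4 comparison(s) -> [-7, 5, 9, 11, 28, 40]
Total comparisons: 1 + 1 + 1 + 2 + 4 = 9


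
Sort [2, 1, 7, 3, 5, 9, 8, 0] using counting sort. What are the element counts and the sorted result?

Count array: [1, 1, 1, 1, 0, 1, 0, 1, 1, 1]
(count[i] = number of elements equal to i)
Cumulative count: [1, 2, 3, 4, 4, 5, 5, 6, 7, 8]
Sorted: [0, 1, 2, 3, 5, 7, 8, 9]


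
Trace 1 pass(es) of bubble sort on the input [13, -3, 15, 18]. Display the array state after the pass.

After pass 1: [-3, 13, 15, 18] (1 swaps)
Total swaps: 1


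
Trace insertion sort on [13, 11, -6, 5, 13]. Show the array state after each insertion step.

First element 13 is already 'sorted'
Insert 11: shifted 1 elements -> [11, 13, -6, 5, 13]
Insert -6: shifted 2 elements -> [-6, 11, 13, 5, 13]
Insert 5: shifted 2 elements -> [-6, 5, 11, 13, 13]
Insert 13: shifted 0 elements -> [-6, 5, 11, 13, 13]


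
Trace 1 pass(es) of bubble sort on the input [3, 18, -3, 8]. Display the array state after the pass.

After pass 1: [3, -3, 8, 18] (2 swaps)
Total swaps: 2


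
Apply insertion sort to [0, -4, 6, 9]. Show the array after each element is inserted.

First element 0 is already 'sorted'
Insert -4: shifted 1 elements -> [-4, 0, 6, 9]
Insert 6: shifted 0 elements -> [-4, 0, 6, 9]
Insert 9: shifted 0 elements -> [-4, 0, 6, 9]


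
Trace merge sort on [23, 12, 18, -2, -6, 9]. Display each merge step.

Divide and conquer:
  Merge [12] + [18] -> [12, 18]
  Merge [23] + [12, 18] -> [12, 18, 23]
  Merge [-6] + [9] -> [-6, 9]
  Merge [-2] + [-6, 9] -> [-6, -2, 9]
  Merge [12, 18, 23] + [-6, -2, 9] -> [-6, -2, 9, 12, 18, 23]


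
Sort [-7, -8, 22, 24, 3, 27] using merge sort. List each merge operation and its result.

Divide and conquer:
  Merge [-8] + [22] -> [-8, 22]
  Merge [-7] + [-8, 22] -> [-8, -7, 22]
  Merge [3] + [27] -> [3, 27]
  Merge [24] + [3, 27] -> [3, 24, 27]
  Merge [-8, -7, 22] + [3, 24, 27] -> [-8, -7, 3, 22, 24, 27]


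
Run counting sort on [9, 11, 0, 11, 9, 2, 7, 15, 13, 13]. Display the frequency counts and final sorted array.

Count array: [1, 0, 1, 0, 0, 0, 0, 1, 0, 2, 0, 2, 0, 2, 0, 1]
(count[i] = number of elements equal to i)
Cumulative count: [1, 1, 2, 2, 2, 2, 2, 3, 3, 5, 5, 7, 7, 9, 9, 10]
Sorted: [0, 2, 7, 9, 9, 11, 11, 13, 13, 15]


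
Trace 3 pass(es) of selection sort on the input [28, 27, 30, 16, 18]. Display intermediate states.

Pass 1: Select minimum 16 at index 3, swap -> [16, 27, 30, 28, 18]
Pass 2: Select minimum 18 at index 4, swap -> [16, 18, 30, 28, 27]
Pass 3: Select minimum 27 at index 4, swap -> [16, 18, 27, 28, 30]


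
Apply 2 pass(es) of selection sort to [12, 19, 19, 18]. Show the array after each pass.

Pass 1: Select minimum 12 at index 0, swap -> [12, 19, 19, 18]
Pass 2: Select minimum 18 at index 3, swap -> [12, 18, 19, 19]


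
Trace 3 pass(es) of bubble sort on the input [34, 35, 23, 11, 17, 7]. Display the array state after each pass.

After pass 1: [34, 23, 11, 17, 7, 35] (4 swaps)
After pass 2: [23, 11, 17, 7, 34, 35] (4 swaps)
After pass 3: [11, 17, 7, 23, 34, 35] (3 swaps)
Total swaps: 11


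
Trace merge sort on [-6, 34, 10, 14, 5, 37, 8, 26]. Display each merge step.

Divide and conquer:
  Merge [-6] + [34] -> [-6, 34]
  Merge [10] + [14] -> [10, 14]
  Merge [-6, 34] + [10, 14] -> [-6, 10, 14, 34]
  Merge [5] + [37] -> [5, 37]
  Merge [8] + [26] -> [8, 26]
  Merge [5, 37] + [8, 26] -> [5, 8, 26, 37]
  Merge [-6, 10, 14, 34] + [5, 8, 26, 37] -> [-6, 5, 8, 10, 14, 26, 34, 37]


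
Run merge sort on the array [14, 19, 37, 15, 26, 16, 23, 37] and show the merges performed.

Divide and conquer:
  Merge [14] + [19] -> [14, 19]
  Merge [37] + [15] -> [15, 37]
  Merge [14, 19] + [15, 37] -> [14, 15, 19, 37]
  Merge [26] + [16] -> [16, 26]
  Merge [23] + [37] -> [23, 37]
  Merge [16, 26] + [23, 37] -> [16, 23, 26, 37]
  Merge [14, 15, 19, 37] + [16, 23, 26, 37] -> [14, 15, 16, 19, 23, 26, 37, 37]


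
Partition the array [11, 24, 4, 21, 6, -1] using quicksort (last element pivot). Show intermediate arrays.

Partition 1: pivot=-1 at index 0 -> [-1, 24, 4, 21, 6, 11]
Partition 2: pivot=11 at index 3 -> [-1, 4, 6, 11, 24, 21]
Partition 3: pivot=6 at index 2 -> [-1, 4, 6, 11, 24, 21]
Partition 4: pivot=21 at index 4 -> [-1, 4, 6, 11, 21, 24]


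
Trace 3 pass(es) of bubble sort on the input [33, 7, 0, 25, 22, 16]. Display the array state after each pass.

After pass 1: [7, 0, 25, 22, 16, 33] (5 swaps)
After pass 2: [0, 7, 22, 16, 25, 33] (3 swaps)
After pass 3: [0, 7, 16, 22, 25, 33] (1 swaps)
Total swaps: 9


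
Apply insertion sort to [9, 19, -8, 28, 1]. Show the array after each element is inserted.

First element 9 is already 'sorted'
Insert 19: shifted 0 elements -> [9, 19, -8, 28, 1]
Insert -8: shifted 2 elements -> [-8, 9, 19, 28, 1]
Insert 28: shifted 0 elements -> [-8, 9, 19, 28, 1]
Insert 1: shifted 3 elements -> [-8, 1, 9, 19, 28]


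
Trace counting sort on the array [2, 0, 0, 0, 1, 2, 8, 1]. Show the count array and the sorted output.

Count array: [3, 2, 2, 0, 0, 0, 0, 0, 1]
(count[i] = number of elements equal to i)
Cumulative count: [3, 5, 7, 7, 7, 7, 7, 7, 8]
Sorted: [0, 0, 0, 1, 1, 2, 2, 8]


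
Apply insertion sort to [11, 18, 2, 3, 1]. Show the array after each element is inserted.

First element 11 is already 'sorted'
Insert 18: shifted 0 elements -> [11, 18, 2, 3, 1]
Insert 2: shifted 2 elements -> [2, 11, 18, 3, 1]
Insert 3: shifted 2 elements -> [2, 3, 11, 18, 1]
Insert 1: shifted 4 elements -> [1, 2, 3, 11, 18]


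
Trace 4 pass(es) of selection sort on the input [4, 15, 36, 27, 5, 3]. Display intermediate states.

Pass 1: Select minimum 3 at index 5, swap -> [3, 15, 36, 27, 5, 4]
Pass 2: Select minimum 4 at index 5, swap -> [3, 4, 36, 27, 5, 15]
Pass 3: Select minimum 5 at index 4, swap -> [3, 4, 5, 27, 36, 15]
Pass 4: Select minimum 15 at index 5, swap -> [3, 4, 5, 15, 36, 27]


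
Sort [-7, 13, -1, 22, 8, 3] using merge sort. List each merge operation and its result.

Divide and conquer:
  Merge [13] + [-1] -> [-1, 13]
  Merge [-7] + [-1, 13] -> [-7, -1, 13]
  Merge [8] + [3] -> [3, 8]
  Merge [22] + [3, 8] -> [3, 8, 22]
  Merge [-7, -1, 13] + [3, 8, 22] -> [-7, -1, 3, 8, 13, 22]


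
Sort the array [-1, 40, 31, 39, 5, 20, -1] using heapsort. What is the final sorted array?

Build heap: [40, 39, 31, -1, 5, 20, -1]
Extract 40: [39, 5, 31, -1, -1, 20, 40]
Extract 39: [31, 5, 20, -1, -1, 39, 40]
Extract 31: [20, 5, -1, -1, 31, 39, 40]
Extract 20: [5, -1, -1, 20, 31, 39, 40]
Extract 5: [-1, -1, 5, 20, 31, 39, 40]
Extract -1: [-1, -1, 5, 20, 31, 39, 40]


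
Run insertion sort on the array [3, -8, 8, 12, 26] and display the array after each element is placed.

First element 3 is already 'sorted'
Insert -8: shifted 1 elements -> [-8, 3, 8, 12, 26]
Insert 8: shifted 0 elements -> [-8, 3, 8, 12, 26]
Insert 12: shifted 0 elements -> [-8, 3, 8, 12, 26]
Insert 26: shifted 0 elements -> [-8, 3, 8, 12, 26]


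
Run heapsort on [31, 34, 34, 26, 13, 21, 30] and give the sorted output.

Build heap: [34, 31, 34, 26, 13, 21, 30]
Extract 34: [34, 31, 30, 26, 13, 21, 34]
Extract 34: [31, 26, 30, 21, 13, 34, 34]
Extract 31: [30, 26, 13, 21, 31, 34, 34]
Extract 30: [26, 21, 13, 30, 31, 34, 34]
Extract 26: [21, 13, 26, 30, 31, 34, 34]
Extract 21: [13, 21, 26, 30, 31, 34, 34]


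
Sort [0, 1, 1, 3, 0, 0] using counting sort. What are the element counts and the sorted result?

Count array: [3, 2, 0, 1]
(count[i] = number of elements equal to i)
Cumulative count: [3, 5, 5, 6]
Sorted: [0, 0, 0, 1, 1, 3]


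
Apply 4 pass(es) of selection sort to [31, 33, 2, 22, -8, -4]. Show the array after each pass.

Pass 1: Select minimum -8 at index 4, swap -> [-8, 33, 2, 22, 31, -4]
Pass 2: Select minimum -4 at index 5, swap -> [-8, -4, 2, 22, 31, 33]
Pass 3: Select minimum 2 at index 2, swap -> [-8, -4, 2, 22, 31, 33]
Pass 4: Select minimum 22 at index 3, swap -> [-8, -4, 2, 22, 31, 33]


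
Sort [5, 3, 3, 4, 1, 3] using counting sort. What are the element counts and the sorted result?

Count array: [0, 1, 0, 3, 1, 1]
(count[i] = number of elements equal to i)
Cumulative count: [0, 1, 1, 4, 5, 6]
Sorted: [1, 3, 3, 3, 4, 5]


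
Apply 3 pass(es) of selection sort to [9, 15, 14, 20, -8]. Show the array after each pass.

Pass 1: Select minimum -8 at index 4, swap -> [-8, 15, 14, 20, 9]
Pass 2: Select minimum 9 at index 4, swap -> [-8, 9, 14, 20, 15]
Pass 3: Select minimum 14 at index 2, swap -> [-8, 9, 14, 20, 15]


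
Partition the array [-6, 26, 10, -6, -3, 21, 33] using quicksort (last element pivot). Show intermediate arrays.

Partition 1: pivot=33 at index 6 -> [-6, 26, 10, -6, -3, 21, 33]
Partition 2: pivot=21 at index 4 -> [-6, 10, -6, -3, 21, 26, 33]
Partition 3: pivot=-3 at index 2 -> [-6, -6, -3, 10, 21, 26, 33]
Partition 4: pivot=-6 at index 1 -> [-6, -6, -3, 10, 21, 26, 33]


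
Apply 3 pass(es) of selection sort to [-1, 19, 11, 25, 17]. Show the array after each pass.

Pass 1: Select minimum -1 at index 0, swap -> [-1, 19, 11, 25, 17]
Pass 2: Select minimum 11 at index 2, swap -> [-1, 11, 19, 25, 17]
Pass 3: Select minimum 17 at index 4, swap -> [-1, 11, 17, 25, 19]


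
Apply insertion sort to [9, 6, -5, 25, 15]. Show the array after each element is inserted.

First element 9 is already 'sorted'
Insert 6: shifted 1 elements -> [6, 9, -5, 25, 15]
Insert -5: shifted 2 elements -> [-5, 6, 9, 25, 15]
Insert 25: shifted 0 elements -> [-5, 6, 9, 25, 15]
Insert 15: shifted 1 elements -> [-5, 6, 9, 15, 25]


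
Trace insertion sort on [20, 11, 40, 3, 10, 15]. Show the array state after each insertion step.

First element 20 is already 'sorted'
Insert 11: shifted 1 elements -> [11, 20, 40, 3, 10, 15]
Insert 40: shifted 0 elements -> [11, 20, 40, 3, 10, 15]
Insert 3: shifted 3 elements -> [3, 11, 20, 40, 10, 15]
Insert 10: shifted 3 elements -> [3, 10, 11, 20, 40, 15]
Insert 15: shifted 2 elements -> [3, 10, 11, 15, 20, 40]


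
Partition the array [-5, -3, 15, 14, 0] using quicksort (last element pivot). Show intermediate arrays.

Partition 1: pivot=0 at index 2 -> [-5, -3, 0, 14, 15]
Partition 2: pivot=-3 at index 1 -> [-5, -3, 0, 14, 15]
Partition 3: pivot=15 at index 4 -> [-5, -3, 0, 14, 15]


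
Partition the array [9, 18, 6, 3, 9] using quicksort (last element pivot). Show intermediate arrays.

Partition 1: pivot=9 at index 3 -> [9, 6, 3, 9, 18]
Partition 2: pivot=3 at index 0 -> [3, 6, 9, 9, 18]
Partition 3: pivot=9 at index 2 -> [3, 6, 9, 9, 18]


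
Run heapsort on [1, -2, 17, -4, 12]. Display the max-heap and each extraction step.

Build heap: [17, 12, 1, -4, -2]
Extract 17: [12, -2, 1, -4, 17]
Extract 12: [1, -2, -4, 12, 17]
Extract 1: [-2, -4, 1, 12, 17]
Extract -2: [-4, -2, 1, 12, 17]


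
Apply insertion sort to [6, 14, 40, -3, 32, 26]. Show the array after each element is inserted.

First element 6 is already 'sorted'
Insert 14: shifted 0 elements -> [6, 14, 40, -3, 32, 26]
Insert 40: shifted 0 elements -> [6, 14, 40, -3, 32, 26]
Insert -3: shifted 3 elements -> [-3, 6, 14, 40, 32, 26]
Insert 32: shifted 1 elements -> [-3, 6, 14, 32, 40, 26]
Insert 26: shifted 2 elements -> [-3, 6, 14, 26, 32, 40]


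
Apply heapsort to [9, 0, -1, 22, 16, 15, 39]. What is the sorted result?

Build heap: [39, 22, 15, 0, 16, 9, -1]
Extract 39: [22, 16, 15, 0, -1, 9, 39]
Extract 22: [16, 9, 15, 0, -1, 22, 39]
Extract 16: [15, 9, -1, 0, 16, 22, 39]
Extract 15: [9, 0, -1, 15, 16, 22, 39]
Extract 9: [0, -1, 9, 15, 16, 22, 39]
Extract 0: [-1, 0, 9, 15, 16, 22, 39]


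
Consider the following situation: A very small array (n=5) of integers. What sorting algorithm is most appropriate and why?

Best choice: Insertion sort
Reason: For tiny inputs the O(n^2) overhead is negligible and insertion sort has minimal constant factors


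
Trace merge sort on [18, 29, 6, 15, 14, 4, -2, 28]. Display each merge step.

Divide and conquer:
  Merge [18] + [29] -> [18, 29]
  Merge [6] + [15] -> [6, 15]
  Merge [18, 29] + [6, 15] -> [6, 15, 18, 29]
  Merge [14] + [4] -> [4, 14]
  Merge [-2] + [28] -> [-2, 28]
  Merge [4, 14] + [-2, 28] -> [-2, 4, 14, 28]
  Merge [6, 15, 18, 29] + [-2, 4, 14, 28] -> [-2, 4, 6, 14, 15, 18, 28, 29]


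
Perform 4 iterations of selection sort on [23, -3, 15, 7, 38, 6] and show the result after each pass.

Pass 1: Select minimum -3 at index 1, swap -> [-3, 23, 15, 7, 38, 6]
Pass 2: Select minimum 6 at index 5, swap -> [-3, 6, 15, 7, 38, 23]
Pass 3: Select minimum 7 at index 3, swap -> [-3, 6, 7, 15, 38, 23]
Pass 4: Select minimum 15 at index 3, swap -> [-3, 6, 7, 15, 38, 23]


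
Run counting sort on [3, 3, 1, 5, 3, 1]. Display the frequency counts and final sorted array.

Count array: [0, 2, 0, 3, 0, 1]
(count[i] = number of elements equal to i)
Cumulative count: [0, 2, 2, 5, 5, 6]
Sorted: [1, 1, 3, 3, 3, 5]


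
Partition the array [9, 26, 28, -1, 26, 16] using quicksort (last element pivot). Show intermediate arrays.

Partition 1: pivot=16 at index 2 -> [9, -1, 16, 26, 26, 28]
Partition 2: pivot=-1 at index 0 -> [-1, 9, 16, 26, 26, 28]
Partition 3: pivot=28 at index 5 -> [-1, 9, 16, 26, 26, 28]
Partition 4: pivot=26 at index 4 -> [-1, 9, 16, 26, 26, 28]


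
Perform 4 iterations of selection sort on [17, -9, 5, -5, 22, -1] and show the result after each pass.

Pass 1: Select minimum -9 at index 1, swap -> [-9, 17, 5, -5, 22, -1]
Pass 2: Select minimum -5 at index 3, swap -> [-9, -5, 5, 17, 22, -1]
Pass 3: Select minimum -1 at index 5, swap -> [-9, -5, -1, 17, 22, 5]
Pass 4: Select minimum 5 at index 5, swap -> [-9, -5, -1, 5, 22, 17]


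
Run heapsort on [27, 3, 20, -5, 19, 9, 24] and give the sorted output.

Build heap: [27, 19, 24, -5, 3, 9, 20]
Extract 27: [24, 19, 20, -5, 3, 9, 27]
Extract 24: [20, 19, 9, -5, 3, 24, 27]
Extract 20: [19, 3, 9, -5, 20, 24, 27]
Extract 19: [9, 3, -5, 19, 20, 24, 27]
Extract 9: [3, -5, 9, 19, 20, 24, 27]
Extract 3: [-5, 3, 9, 19, 20, 24, 27]


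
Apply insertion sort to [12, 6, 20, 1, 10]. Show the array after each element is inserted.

First element 12 is already 'sorted'
Insert 6: shifted 1 elements -> [6, 12, 20, 1, 10]
Insert 20: shifted 0 elements -> [6, 12, 20, 1, 10]
Insert 1: shifted 3 elements -> [1, 6, 12, 20, 10]
Insert 10: shifted 2 elements -> [1, 6, 10, 12, 20]


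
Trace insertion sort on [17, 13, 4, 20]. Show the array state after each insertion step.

First element 17 is already 'sorted'
Insert 13: shifted 1 elements -> [13, 17, 4, 20]
Insert 4: shifted 2 elements -> [4, 13, 17, 20]
Insert 20: shifted 0 elements -> [4, 13, 17, 20]


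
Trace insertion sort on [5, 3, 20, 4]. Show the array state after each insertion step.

First element 5 is already 'sorted'
Insert 3: shifted 1 elements -> [3, 5, 20, 4]
Insert 20: shifted 0 elements -> [3, 5, 20, 4]
Insert 4: shifted 2 elements -> [3, 4, 5, 20]


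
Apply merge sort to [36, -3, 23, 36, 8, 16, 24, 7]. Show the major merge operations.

Divide and conquer:
  Merge [36] + [-3] -> [-3, 36]
  Merge [23] + [36] -> [23, 36]
  Merge [-3, 36] + [23, 36] -> [-3, 23, 36, 36]
  Merge [8] + [16] -> [8, 16]
  Merge [24] + [7] -> [7, 24]
  Merge [8, 16] + [7, 24] -> [7, 8, 16, 24]
  Merge [-3, 23, 36, 36] + [7, 8, 16, 24] -> [-3, 7, 8, 16, 23, 24, 36, 36]


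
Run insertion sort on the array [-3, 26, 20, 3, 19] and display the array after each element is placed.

First element -3 is already 'sorted'
Insert 26: shifted 0 elements -> [-3, 26, 20, 3, 19]
Insert 20: shifted 1 elements -> [-3, 20, 26, 3, 19]
Insert 3: shifted 2 elements -> [-3, 3, 20, 26, 19]
Insert 19: shifted 2 elements -> [-3, 3, 19, 20, 26]


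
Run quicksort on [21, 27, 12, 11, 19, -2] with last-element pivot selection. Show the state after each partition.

Partition 1: pivot=-2 at index 0 -> [-2, 27, 12, 11, 19, 21]
Partition 2: pivot=21 at index 4 -> [-2, 12, 11, 19, 21, 27]
Partition 3: pivot=19 at index 3 -> [-2, 12, 11, 19, 21, 27]
Partition 4: pivot=11 at index 1 -> [-2, 11, 12, 19, 21, 27]


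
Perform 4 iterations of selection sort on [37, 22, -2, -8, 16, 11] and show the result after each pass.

Pass 1: Select minimum -8 at index 3, swap -> [-8, 22, -2, 37, 16, 11]
Pass 2: Select minimum -2 at index 2, swap -> [-8, -2, 22, 37, 16, 11]
Pass 3: Select minimum 11 at index 5, swap -> [-8, -2, 11, 37, 16, 22]
Pass 4: Select minimum 16 at index 4, swap -> [-8, -2, 11, 16, 37, 22]


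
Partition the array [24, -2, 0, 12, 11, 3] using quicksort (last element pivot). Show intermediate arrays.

Partition 1: pivot=3 at index 2 -> [-2, 0, 3, 12, 11, 24]
Partition 2: pivot=0 at index 1 -> [-2, 0, 3, 12, 11, 24]
Partition 3: pivot=24 at index 5 -> [-2, 0, 3, 12, 11, 24]
Partition 4: pivot=11 at index 3 -> [-2, 0, 3, 11, 12, 24]


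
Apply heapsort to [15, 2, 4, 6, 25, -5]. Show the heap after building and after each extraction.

Build heap: [25, 15, 4, 6, 2, -5]
Extract 25: [15, 6, 4, -5, 2, 25]
Extract 15: [6, 2, 4, -5, 15, 25]
Extract 6: [4, 2, -5, 6, 15, 25]
Extract 4: [2, -5, 4, 6, 15, 25]
Extract 2: [-5, 2, 4, 6, 15, 25]


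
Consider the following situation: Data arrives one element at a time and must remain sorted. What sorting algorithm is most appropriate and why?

Best choice: Insertion sort
Reason: Insertion sort naturally handles online/streaming input by inserting each new element into sorted position


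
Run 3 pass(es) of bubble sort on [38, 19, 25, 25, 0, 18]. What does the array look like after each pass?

After pass 1: [19, 25, 25, 0, 18, 38] (5 swaps)
After pass 2: [19, 25, 0, 18, 25, 38] (2 swaps)
After pass 3: [19, 0, 18, 25, 25, 38] (2 swaps)
Total swaps: 9


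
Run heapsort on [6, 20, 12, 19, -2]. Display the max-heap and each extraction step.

Build heap: [20, 19, 12, 6, -2]
Extract 20: [19, 6, 12, -2, 20]
Extract 19: [12, 6, -2, 19, 20]
Extract 12: [6, -2, 12, 19, 20]
Extract 6: [-2, 6, 12, 19, 20]


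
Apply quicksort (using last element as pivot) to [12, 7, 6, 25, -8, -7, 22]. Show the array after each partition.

Partition 1: pivot=22 at index 5 -> [12, 7, 6, -8, -7, 22, 25]
Partition 2: pivot=-7 at index 1 -> [-8, -7, 6, 12, 7, 22, 25]
Partition 3: pivot=7 at index 3 -> [-8, -7, 6, 7, 12, 22, 25]


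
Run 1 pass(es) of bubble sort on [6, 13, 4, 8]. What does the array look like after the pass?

After pass 1: [6, 4, 8, 13] (2 swaps)
Total swaps: 2


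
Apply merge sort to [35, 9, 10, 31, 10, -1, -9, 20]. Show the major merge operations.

Divide and conquer:
  Merge [35] + [9] -> [9, 35]
  Merge [10] + [31] -> [10, 31]
  Merge [9, 35] + [10, 31] -> [9, 10, 31, 35]
  Merge [10] + [-1] -> [-1, 10]
  Merge [-9] + [20] -> [-9, 20]
  Merge [-1, 10] + [-9, 20] -> [-9, -1, 10, 20]
  Merge [9, 10, 31, 35] + [-9, -1, 10, 20] -> [-9, -1, 9, 10, 10, 20, 31, 35]


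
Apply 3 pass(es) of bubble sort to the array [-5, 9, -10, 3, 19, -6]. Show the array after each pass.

After pass 1: [-5, -10, 3, 9, -6, 19] (3 swaps)
After pass 2: [-10, -5, 3, -6, 9, 19] (2 swaps)
After pass 3: [-10, -5, -6, 3, 9, 19] (1 swaps)
Total swaps: 6


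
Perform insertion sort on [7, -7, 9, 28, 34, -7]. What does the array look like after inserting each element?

First element 7 is already 'sorted'
Insert -7: shifted 1 elements -> [-7, 7, 9, 28, 34, -7]
Insert 9: shifted 0 elements -> [-7, 7, 9, 28, 34, -7]
Insert 28: shifted 0 elements -> [-7, 7, 9, 28, 34, -7]
Insert 34: shifted 0 elements -> [-7, 7, 9, 28, 34, -7]
Insert -7: shifted 4 elements -> [-7, -7, 7, 9, 28, 34]


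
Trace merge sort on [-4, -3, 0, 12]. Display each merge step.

Divide and conquer:
  Merge [-4] + [-3] -> [-4, -3]
  Merge [0] + [12] -> [0, 12]
  Merge [-4, -3] + [0, 12] -> [-4, -3, 0, 12]


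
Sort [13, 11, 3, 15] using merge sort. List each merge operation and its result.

Divide and conquer:
  Merge [13] + [11] -> [11, 13]
  Merge [3] + [15] -> [3, 15]
  Merge [11, 13] + [3, 15] -> [3, 11, 13, 15]


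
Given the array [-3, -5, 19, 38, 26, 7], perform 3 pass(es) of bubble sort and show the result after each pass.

After pass 1: [-5, -3, 19, 26, 7, 38] (3 swaps)
After pass 2: [-5, -3, 19, 7, 26, 38] (1 swaps)
After pass 3: [-5, -3, 7, 19, 26, 38] (1 swaps)
Total swaps: 5


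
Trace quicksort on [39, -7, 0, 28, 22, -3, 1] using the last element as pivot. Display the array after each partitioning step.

Partition 1: pivot=1 at index 3 -> [-7, 0, -3, 1, 22, 39, 28]
Partition 2: pivot=-3 at index 1 -> [-7, -3, 0, 1, 22, 39, 28]
Partition 3: pivot=28 at index 5 -> [-7, -3, 0, 1, 22, 28, 39]


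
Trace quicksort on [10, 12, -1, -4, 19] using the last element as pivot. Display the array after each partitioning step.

Partition 1: pivot=19 at index 4 -> [10, 12, -1, -4, 19]
Partition 2: pivot=-4 at index 0 -> [-4, 12, -1, 10, 19]
Partition 3: pivot=10 at index 2 -> [-4, -1, 10, 12, 19]


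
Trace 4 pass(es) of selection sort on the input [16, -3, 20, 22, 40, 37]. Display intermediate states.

Pass 1: Select minimum -3 at index 1, swap -> [-3, 16, 20, 22, 40, 37]
Pass 2: Select minimum 16 at index 1, swap -> [-3, 16, 20, 22, 40, 37]
Pass 3: Select minimum 20 at index 2, swap -> [-3, 16, 20, 22, 40, 37]
Pass 4: Select minimum 22 at index 3, swap -> [-3, 16, 20, 22, 40, 37]


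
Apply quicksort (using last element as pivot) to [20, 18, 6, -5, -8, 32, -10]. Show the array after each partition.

Partition 1: pivot=-10 at index 0 -> [-10, 18, 6, -5, -8, 32, 20]
Partition 2: pivot=20 at index 5 -> [-10, 18, 6, -5, -8, 20, 32]
Partition 3: pivot=-8 at index 1 -> [-10, -8, 6, -5, 18, 20, 32]
Partition 4: pivot=18 at index 4 -> [-10, -8, 6, -5, 18, 20, 32]
Partition 5: pivot=-5 at index 2 -> [-10, -8, -5, 6, 18, 20, 32]


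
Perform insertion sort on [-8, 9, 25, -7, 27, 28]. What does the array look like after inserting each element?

First element -8 is already 'sorted'
Insert 9: shifted 0 elements -> [-8, 9, 25, -7, 27, 28]
Insert 25: shifted 0 elements -> [-8, 9, 25, -7, 27, 28]
Insert -7: shifted 2 elements -> [-8, -7, 9, 25, 27, 28]
Insert 27: shifted 0 elements -> [-8, -7, 9, 25, 27, 28]
Insert 28: shifted 0 elements -> [-8, -7, 9, 25, 27, 28]


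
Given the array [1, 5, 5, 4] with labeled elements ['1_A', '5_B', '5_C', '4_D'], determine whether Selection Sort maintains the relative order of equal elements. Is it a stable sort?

Trace Selection Sort on the labeled array (the key is the number; the letter only tracks identity):
  Pass 1: minimum 1_A is already at index 0; no swap -> [1_A, 5_B, 5_C, 4_D]
  Pass 2: minimum of unsorted part is 4_D at index 3; swap it with 5_B at index 1 -> [1_A, 4_D, 5_C, 5_B]
  Pass 3: minimum 5_C is already at index 2; no swap -> [1_A, 4_D, 5_C, 5_B]
Final order: [1_A, 4_D, 5_C, 5_B]
Equal keys:
  value 5: originally 5_B, 5_C; after sorting 5_C, 5_B -> order changed
Equal keys were reordered, so Selection Sort is not stable: the long-range swap that moves the minimum into place can carry an element past an equal key. (One such input is enough; an unstable sort may happen to preserve order on other inputs, but it gives no guarantee.)
Answer: Not stable


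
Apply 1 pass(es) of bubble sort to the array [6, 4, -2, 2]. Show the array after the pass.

After pass 1: [4, -2, 2, 6] (3 swaps)
Total swaps: 3


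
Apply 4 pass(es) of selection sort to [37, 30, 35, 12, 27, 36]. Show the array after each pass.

Pass 1: Select minimum 12 at index 3, swap -> [12, 30, 35, 37, 27, 36]
Pass 2: Select minimum 27 at index 4, swap -> [12, 27, 35, 37, 30, 36]
Pass 3: Select minimum 30 at index 4, swap -> [12, 27, 30, 37, 35, 36]
Pass 4: Select minimum 35 at index 4, swap -> [12, 27, 30, 35, 37, 36]


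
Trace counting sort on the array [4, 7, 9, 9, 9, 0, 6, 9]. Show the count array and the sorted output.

Count array: [1, 0, 0, 0, 1, 0, 1, 1, 0, 4]
(count[i] = number of elements equal to i)
Cumulative count: [1, 1, 1, 1, 2, 2, 3, 4, 4, 8]
Sorted: [0, 4, 6, 7, 9, 9, 9, 9]


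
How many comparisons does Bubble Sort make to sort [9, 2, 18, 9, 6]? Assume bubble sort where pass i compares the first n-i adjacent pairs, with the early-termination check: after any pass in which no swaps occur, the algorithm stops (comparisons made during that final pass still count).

Pass 1: compare adjacent pairs (0,1)..(3,4) = 4 comparison(s), 3 swap(s) -> [2, 9, 9, 6, 18]
Pass 2: compare adjacent pairs (0,1)..(2,3) = 3 comparison(s), 1 swap(s) -> [2, 9, 6, 9, 18]
Pass 3: compare adjacent pairs (0,1)..(1,2) = 2 comparison(s), 1 swap(s) -> [2, 6, 9, 9, 18]
Pass 4: compare adjacent pairs (0,1)..(0,1) = 1 comparison(s), 0 swap(s) -> [2, 6, 9, 9, 18]
No swaps in this pass, so bubble sort stops here.
Total comparisons: 4 + 3 + 2 + 1 = 10


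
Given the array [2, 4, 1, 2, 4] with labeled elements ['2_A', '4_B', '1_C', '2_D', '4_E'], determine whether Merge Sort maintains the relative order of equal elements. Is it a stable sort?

Trace Merge Sort on the labeled array (the key is the number; the letter only tracks identity):
  Merge [2_A] + [4_B] -> [2_A, 4_B]
  Merge [2_D] + [4_E] -> [2_D, 4_E]
  Merge [1_C] + [2_D, 4_E] -> [1_C, 2_D, 4_E]
  Merge [2_A, 4_B] + [1_C, 2_D, 4_E] -> [1_C, 2_A, 2_D, 4_B, 4_E]
Final order: [1_C, 2_A, 2_D, 4_B, 4_E]
Equal keys:
  value 2: originally 2_A, 2_D; after sorting 2_A, 2_D -> order preserved
  value 4: originally 4_B, 4_E; after sorting 4_B, 4_E -> order preserved
All equal keys kept their original relative order. Merge Sort is stable: when the heads of the two halves are equal the merge takes from the left half first.
Answer: Stable
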